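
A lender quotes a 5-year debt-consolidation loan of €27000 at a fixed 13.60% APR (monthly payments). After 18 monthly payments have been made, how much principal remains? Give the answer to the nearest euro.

With monthly rate i = 13.6%/12 = 0.0113333, the balance after k of n payments is P · [(1+i)^n − (1+i)^k] / [(1+i)^n − 1].
(1+0.0113333)^60 = 1.96634312 and (1+0.0113333)^18 = 1.22489198, so the balance is 27,000 × (1.96634312 − 1.22489198) / (1.96634312 − 1) = €20,716.43.

€20,716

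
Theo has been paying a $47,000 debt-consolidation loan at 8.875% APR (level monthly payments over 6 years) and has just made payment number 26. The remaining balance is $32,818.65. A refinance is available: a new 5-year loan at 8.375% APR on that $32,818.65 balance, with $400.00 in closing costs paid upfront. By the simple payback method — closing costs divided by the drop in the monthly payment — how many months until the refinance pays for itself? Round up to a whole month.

Current payment = 47,000 × 8.875%/12 / (1 − (1+0.0073958)^−72) = $844.29.
Refinanced payment = 32,818.65 × 0.0069792 / (1 − (1+0.0069792)^−60) = $671.35.
Monthly savings = $844.29 − $671.35 = $172.94.
Break-even = $400.00 / $172.94 = 2.31 → 3 months.

3 months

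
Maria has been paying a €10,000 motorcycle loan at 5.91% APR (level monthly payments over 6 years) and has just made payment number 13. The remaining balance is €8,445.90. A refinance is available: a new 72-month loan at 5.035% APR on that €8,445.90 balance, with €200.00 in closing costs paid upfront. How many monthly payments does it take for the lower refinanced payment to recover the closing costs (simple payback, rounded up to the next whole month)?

7 months

Current payment = 10,000 × 5.91%/12 / (1 − (1+0.0049250)^−72) = €165.30.
Refinanced payment = 8,445.90 × 0.0041958 / (1 − (1+0.0041958)^−72) = €136.16.
Monthly savings = €165.30 − €136.16 = €29.14.
Break-even = €200.00 / €29.14 = 6.86 → 7 months.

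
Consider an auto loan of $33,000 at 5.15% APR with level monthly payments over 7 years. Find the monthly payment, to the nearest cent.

Monthly rate = 5.15%/12 = 0.0042917; payment = 33,000 × 0.0042917 / (1 − (1+0.0042917)^−84) = $468.75.

$468.75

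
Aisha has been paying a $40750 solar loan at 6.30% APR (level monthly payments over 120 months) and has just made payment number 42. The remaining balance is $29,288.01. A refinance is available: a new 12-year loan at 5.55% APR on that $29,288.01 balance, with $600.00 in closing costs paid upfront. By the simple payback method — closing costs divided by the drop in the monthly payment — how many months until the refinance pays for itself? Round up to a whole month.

Current payment = 40,750 × 6.3%/12 / (1 − (1+0.0052500)^−120) = $458.57.
Refinanced payment = 29,288.01 × 0.0046250 / (1 − (1+0.0046250)^−144) = $279.03.
Monthly savings = $458.57 − $279.03 = $179.54.
Break-even = $600.00 / $179.54 = 3.34 → 4 months.

4 months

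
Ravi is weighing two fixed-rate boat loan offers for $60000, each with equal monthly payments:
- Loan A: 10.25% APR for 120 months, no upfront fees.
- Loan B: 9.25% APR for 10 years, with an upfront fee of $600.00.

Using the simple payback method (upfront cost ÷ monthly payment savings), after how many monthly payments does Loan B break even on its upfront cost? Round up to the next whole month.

19 months

Loan A: monthly rate = 10.25%/12 = 0.0085417; payment = 60,000 × 0.0085417 / (1 − (1+0.0085417)^−120) = $801.23.
Loan B: at 9.25% the monthly rate is 0.0077083, so the payment is 60,000 × 0.0077083 / (1 − 1.0077083^−120) = $768.20.
Monthly savings = $801.23 − $768.20 = $33.03.
Break-even = $600.00 / $33.03 = 18.17 → 19 months.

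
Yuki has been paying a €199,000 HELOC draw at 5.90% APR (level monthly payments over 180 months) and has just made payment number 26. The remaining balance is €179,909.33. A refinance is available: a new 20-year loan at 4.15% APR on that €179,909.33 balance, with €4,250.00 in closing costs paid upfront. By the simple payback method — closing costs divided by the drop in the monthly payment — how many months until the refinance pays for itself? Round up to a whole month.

8 months

Current payment = 199,000 × 5.9%/12 / (1 − (1+0.0049167)^−180) = €1,668.54.
Refinanced payment = 179,909.33 × 0.0034583 / (1 − (1+0.0034583)^−240) = €1,104.49.
Monthly savings = €1,668.54 − €1,104.49 = €564.05.
Break-even = €4,250.00 / €564.05 = 7.53 → 8 months.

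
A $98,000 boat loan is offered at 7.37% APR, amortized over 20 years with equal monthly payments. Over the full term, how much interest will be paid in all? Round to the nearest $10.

$89,610

Monthly rate = 7.37%/12 = 0.0061417; payment = 98,000 × 0.0061417 / (1 − (1+0.0061417)^−240) = $781.71.
Total paid = 240 × $781.71 = $187,610.40; interest = $187,610.40 − $98,000 = $89,610.40.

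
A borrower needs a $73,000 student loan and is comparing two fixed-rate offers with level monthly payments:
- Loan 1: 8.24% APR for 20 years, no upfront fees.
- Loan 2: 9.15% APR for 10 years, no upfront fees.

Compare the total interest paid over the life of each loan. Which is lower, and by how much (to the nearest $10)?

Loan 2 by $37,490

Loan 1: at 8.24% the monthly rate is 0.0068667, so the payment is 73,000 × 0.0068667 / (1 − 1.0068667^−240) = $621.55.
Total interest on Loan 1 = 240 × $621.55 − $73,000 = $76,172.00.
Loan 2: at 9.15% the monthly rate is 0.0076250, so the payment is 73,000 × 0.0076250 / (1 − 1.0076250^−120) = $930.67.
Total interest on Loan 2 = 120 × $930.67 − $73,000 = $38,680.40.
Loan 2 is lower by $37,491.60.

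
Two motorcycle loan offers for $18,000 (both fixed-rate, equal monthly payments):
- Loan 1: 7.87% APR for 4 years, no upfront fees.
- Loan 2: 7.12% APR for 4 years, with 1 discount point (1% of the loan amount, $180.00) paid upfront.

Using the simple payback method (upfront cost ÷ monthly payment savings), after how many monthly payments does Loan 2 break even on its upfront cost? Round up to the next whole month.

29 months

Loan 1: at 7.87% the monthly rate is 0.0065583, so the payment is 18,000 × 0.0065583 / (1 − 1.0065583^−48) = $438.34.
Loan 2: monthly rate = 7.12%/12 = 0.0059333; payment = 18,000 × 0.0059333 / (1 − (1+0.0059333)^−48) = $432.04.
Monthly savings = $438.34 − $432.04 = $6.30.
Break-even = $180.00 / $6.30 = 28.57 → 29 months.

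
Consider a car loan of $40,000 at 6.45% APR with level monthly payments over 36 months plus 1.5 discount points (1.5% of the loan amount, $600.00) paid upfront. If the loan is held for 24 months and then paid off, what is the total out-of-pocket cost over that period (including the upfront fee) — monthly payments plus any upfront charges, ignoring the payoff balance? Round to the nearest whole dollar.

$30,001

Monthly rate = 6.45%/12 = 0.0053750; payment = 40,000 × 0.0053750 / (1 − (1+0.0053750)^−36) = $1,225.05.
Total outlay = 24 × $1,225.05 + $600.00 = $30,001.20.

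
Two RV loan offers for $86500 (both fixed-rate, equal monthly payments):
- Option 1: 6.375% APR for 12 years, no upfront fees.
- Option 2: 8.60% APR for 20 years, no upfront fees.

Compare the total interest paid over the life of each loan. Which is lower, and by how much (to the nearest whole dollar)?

Option 1: at 6.375% the monthly rate is 0.0053125, so the payment is 86,500 × 0.0053125 / (1 − 1.0053125^−144) = $860.99.
Total interest on Option 1 = 144 × $860.99 − $86,500 = $37,482.56.
Option 2: monthly rate = 8.6%/12 = 0.0071667; payment = 86,500 × 0.0071667 / (1 − (1+0.0071667)^−240) = $756.15.
Total interest on Option 2 = 240 × $756.15 − $86,500 = $94,976.00.
Option 1 is lower by $57,493.44.

Option 1 by $57,493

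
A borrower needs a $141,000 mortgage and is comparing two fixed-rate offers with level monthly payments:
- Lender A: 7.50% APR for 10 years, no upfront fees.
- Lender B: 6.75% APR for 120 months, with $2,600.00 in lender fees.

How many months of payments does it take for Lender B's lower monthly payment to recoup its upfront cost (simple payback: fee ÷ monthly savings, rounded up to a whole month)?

48 months

Lender A: monthly rate = 7.5%/12 = 0.0062500; payment = 141,000 × 0.0062500 / (1 − (1+0.0062500)^−120) = $1,673.69.
Lender B: at 6.75% the monthly rate is 0.0056250, so the payment is 141,000 × 0.0056250 / (1 − 1.0056250^−120) = $1,619.02.
Monthly savings = $1,673.69 − $1,619.02 = $54.67.
Break-even = $2,600.00 / $54.67 = 47.56 → 48 months.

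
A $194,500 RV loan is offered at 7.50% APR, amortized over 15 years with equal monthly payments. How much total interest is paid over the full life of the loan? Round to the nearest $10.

$130,050

At 7.50% the monthly rate is 0.0062500, so the payment is 194,500 × 0.0062500 / (1 − 1.0062500^−180) = $1,803.04.
Total paid = 180 × $1,803.04 = $324,547.20; interest = $324,547.20 − $194,500 = $130,047.20.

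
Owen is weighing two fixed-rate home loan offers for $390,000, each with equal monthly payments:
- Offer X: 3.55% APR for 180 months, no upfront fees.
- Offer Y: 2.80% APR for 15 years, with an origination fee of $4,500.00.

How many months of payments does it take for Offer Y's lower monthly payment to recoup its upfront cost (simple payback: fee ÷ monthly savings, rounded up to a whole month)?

32 months

Offer X: monthly rate = 3.55%/12 = 0.0029583; payment = 390,000 × 0.0029583 / (1 − (1+0.0029583)^−180) = $2,797.63.
Offer Y: at 2.80% the monthly rate is 0.0023333, so the payment is 390,000 × 0.0023333 / (1 − 1.0023333^−180) = $2,655.91.
Monthly savings = $2,797.63 − $2,655.91 = $141.72.
Break-even = $4,500.00 / $141.72 = 31.75 → 32 months.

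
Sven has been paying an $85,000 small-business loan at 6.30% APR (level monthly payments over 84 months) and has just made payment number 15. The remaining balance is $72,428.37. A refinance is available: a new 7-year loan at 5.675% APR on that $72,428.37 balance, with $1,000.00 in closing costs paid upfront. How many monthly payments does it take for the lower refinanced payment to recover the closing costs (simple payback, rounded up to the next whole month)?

Current payment = 85,000 × 6.3%/12 / (1 − (1+0.0052500)^−84) = $1,253.99.
Refinanced payment = 72,428.37 × 0.0047292 / (1 − (1+0.0047292)^−84) = $1,046.83.
Monthly savings = $1,253.99 − $1,046.83 = $207.16.
Break-even = $1,000.00 / $207.16 = 4.83 → 5 months.

5 months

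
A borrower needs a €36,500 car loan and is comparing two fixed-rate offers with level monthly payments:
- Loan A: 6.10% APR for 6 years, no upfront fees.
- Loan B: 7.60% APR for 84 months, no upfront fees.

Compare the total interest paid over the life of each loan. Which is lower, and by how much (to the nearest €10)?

Loan A: at 6.10% the monthly rate is 0.0050833, so the payment is 36,500 × 0.0050833 / (1 − 1.0050833^−72) = €606.63.
Total interest on Loan A = 72 × €606.63 − €36,500 = €7,177.36.
Loan B: at 7.60% the monthly rate is 0.0063333, so the payment is 36,500 × 0.0063333 / (1 − 1.0063333^−84) = €561.65.
Total interest on Loan B = 84 × €561.65 − €36,500 = €10,678.60.
Loan A is lower by €3,501.24.

Loan A by €3,500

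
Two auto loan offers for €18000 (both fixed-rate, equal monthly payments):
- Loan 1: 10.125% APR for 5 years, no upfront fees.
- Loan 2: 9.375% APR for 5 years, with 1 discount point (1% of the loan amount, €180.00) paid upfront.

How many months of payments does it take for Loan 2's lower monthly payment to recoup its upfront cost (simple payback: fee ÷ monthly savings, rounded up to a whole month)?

28 months

Loan 1: at 10.125% the monthly rate is 0.0084375, so the payment is 18,000 × 0.0084375 / (1 − 1.0084375^−60) = €383.55.
Loan 2: at 9.375% the monthly rate is 0.0078125, so the payment is 18,000 × 0.0078125 / (1 − 1.0078125^−60) = €376.93.
Monthly savings = €383.55 − €376.93 = €6.62.
Break-even = €180.00 / €6.62 = 27.19 → 28 months.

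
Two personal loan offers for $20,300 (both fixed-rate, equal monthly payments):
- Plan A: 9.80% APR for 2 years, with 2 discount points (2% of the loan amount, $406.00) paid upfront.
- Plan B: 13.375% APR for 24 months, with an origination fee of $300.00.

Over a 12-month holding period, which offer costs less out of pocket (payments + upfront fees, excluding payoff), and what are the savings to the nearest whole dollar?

Plan A by $300

Plan A: monthly rate = 9.8%/12 = 0.0081667; payment = 20,300 × 0.0081667 / (1 − (1+0.0081667)^−24) = $934.87.
Plan B: at 13.375% the monthly rate is 0.0111458, so the payment is 20,300 × 0.0111458 / (1 − 1.0111458^−24) = $968.68.
Over 12 months: Plan A costs 12 × $934.87 + $406.00 = $11,624.44; Plan B costs 12 × $968.68 + $300.00 = $11,924.16.
Plan A is cheaper by $11,924.16 − $11,624.44 = $299.72.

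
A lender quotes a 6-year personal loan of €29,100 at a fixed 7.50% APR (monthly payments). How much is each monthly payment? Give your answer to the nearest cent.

€503.14

At 7.50% the monthly rate is 0.0062500, so the payment is 29,100 × 0.0062500 / (1 − 1.0062500^−72) = €503.14.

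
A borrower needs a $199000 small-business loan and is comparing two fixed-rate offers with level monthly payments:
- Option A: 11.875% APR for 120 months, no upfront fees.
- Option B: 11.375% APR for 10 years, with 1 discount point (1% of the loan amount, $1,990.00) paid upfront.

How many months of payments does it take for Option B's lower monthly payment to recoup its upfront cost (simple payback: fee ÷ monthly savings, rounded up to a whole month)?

35 months

Option A: at 11.875% the monthly rate is 0.0098958, so the payment is 199,000 × 0.0098958 / (1 − 1.0098958^−120) = $2,840.71.
Option B: monthly rate = 11.375%/12 = 0.0094792; payment = 199,000 × 0.0094792 / (1 − (1+0.0094792)^−120) = $2,783.64.
Monthly savings = $2,840.71 − $2,783.64 = $57.07.
Break-even = $1,990.00 / $57.07 = 34.87 → 35 months.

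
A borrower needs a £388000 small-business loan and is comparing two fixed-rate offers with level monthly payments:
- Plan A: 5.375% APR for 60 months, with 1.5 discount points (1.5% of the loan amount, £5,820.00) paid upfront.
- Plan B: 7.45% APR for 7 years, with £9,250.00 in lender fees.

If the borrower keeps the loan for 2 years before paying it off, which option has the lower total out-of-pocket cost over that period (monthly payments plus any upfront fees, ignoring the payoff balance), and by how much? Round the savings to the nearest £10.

Plan B by £31,300

Plan A: monthly rate = 5.375%/12 = 0.0044792; payment = 388,000 × 0.0044792 / (1 − (1+0.0044792)^−60) = £7,388.89.
Plan B: at 7.45% the monthly rate is 0.0062083, so the payment is 388,000 × 0.0062083 / (1 − 1.0062083^−84) = £5,941.68.
Over 24 months: Plan A costs 24 × £7,388.89 + £5,820.00 = £183,153.36; Plan B costs 24 × £5,941.68 + £9,250.00 = £151,850.32.
Plan B is cheaper by £183,153.36 − £151,850.32 = £31,303.04.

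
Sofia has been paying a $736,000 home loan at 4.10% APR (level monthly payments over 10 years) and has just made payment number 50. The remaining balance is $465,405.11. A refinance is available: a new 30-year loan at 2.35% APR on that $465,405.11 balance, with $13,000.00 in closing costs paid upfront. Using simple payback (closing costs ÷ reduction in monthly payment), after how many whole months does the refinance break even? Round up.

Current payment = 736,000 × 4.1%/12 / (1 − (1+0.0034167)^−120) = $7,486.67.
Refinanced payment = 465,405.11 × 0.0019583 / (1 − (1+0.0019583)^−360) = $1,802.82.
Monthly savings = $7,486.67 − $1,802.82 = $5,683.85.
Break-even = $13,000.00 / $5,683.85 = 2.29 → 3 months.

3 months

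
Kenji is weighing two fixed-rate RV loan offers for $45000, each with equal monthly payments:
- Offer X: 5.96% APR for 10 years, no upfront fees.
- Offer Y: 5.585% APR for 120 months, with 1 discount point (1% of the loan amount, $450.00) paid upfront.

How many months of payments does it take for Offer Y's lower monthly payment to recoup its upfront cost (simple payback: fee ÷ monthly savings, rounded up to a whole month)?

Offer X: at 5.96% the monthly rate is 0.0049667, so the payment is 45,000 × 0.0049667 / (1 − 1.0049667^−120) = $498.69.
Offer Y: at 5.585% the monthly rate is 0.0046542, so the payment is 45,000 × 0.0046542 / (1 − 1.0046542^−120) = $490.27.
Monthly savings = $498.69 − $490.27 = $8.42.
Break-even = $450.00 / $8.42 = 53.44 → 54 months.

54 months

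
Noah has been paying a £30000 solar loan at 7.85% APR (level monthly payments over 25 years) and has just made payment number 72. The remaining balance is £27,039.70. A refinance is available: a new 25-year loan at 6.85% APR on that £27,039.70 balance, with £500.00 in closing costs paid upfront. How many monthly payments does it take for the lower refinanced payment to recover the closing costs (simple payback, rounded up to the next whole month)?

13 months

Current payment = 30,000 × 7.85%/12 / (1 − (1+0.0065417)^−300) = £228.57.
Refinanced payment = 27,039.70 × 0.0057083 / (1 − (1+0.0057083)^−300) = £188.53.
Monthly savings = £228.57 − £188.53 = £40.04.
Break-even = £500.00 / £40.04 = 12.49 → 13 months.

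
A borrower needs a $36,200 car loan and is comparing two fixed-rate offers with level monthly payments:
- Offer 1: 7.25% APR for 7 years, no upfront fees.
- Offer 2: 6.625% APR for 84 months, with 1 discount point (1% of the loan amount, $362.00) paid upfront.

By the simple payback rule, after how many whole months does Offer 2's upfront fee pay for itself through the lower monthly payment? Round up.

33 months

Offer 1: at 7.25% the monthly rate is 0.0060417, so the payment is 36,200 × 0.0060417 / (1 − 1.0060417^−84) = $550.79.
Offer 2: monthly rate = 6.625%/12 = 0.0055208; payment = 36,200 × 0.0055208 / (1 − (1+0.0055208)^−84) = $539.74.
Monthly savings = $550.79 − $539.74 = $11.05.
Break-even = $362.00 / $11.05 = 32.76 → 33 months.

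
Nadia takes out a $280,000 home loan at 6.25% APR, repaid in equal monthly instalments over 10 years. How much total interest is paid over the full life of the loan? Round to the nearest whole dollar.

$97,261

At 6.25% the monthly rate is 0.0052083, so the payment is 280,000 × 0.0052083 / (1 − 1.0052083^−120) = $3,143.84.
Total paid = 120 × $3,143.84 = $377,260.80; interest = $377,260.80 − $280,000 = $97,260.80.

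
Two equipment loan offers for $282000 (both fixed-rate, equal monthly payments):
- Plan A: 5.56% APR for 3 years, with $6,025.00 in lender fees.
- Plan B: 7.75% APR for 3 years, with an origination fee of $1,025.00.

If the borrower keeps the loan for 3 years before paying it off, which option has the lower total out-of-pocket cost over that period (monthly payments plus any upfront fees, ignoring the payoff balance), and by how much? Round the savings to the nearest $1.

Plan A by $5,134

Plan A: monthly rate = 5.56%/12 = 0.0046333; payment = 282,000 × 0.0046333 / (1 − (1+0.0046333)^−36) = $8,522.88.
Plan B: at 7.75% the monthly rate is 0.0064583, so the payment is 282,000 × 0.0064583 / (1 − 1.0064583^−36) = $8,804.37.
Over 36 months: Plan A costs 36 × $8,522.88 + $6,025.00 = $312,848.68; Plan B costs 36 × $8,804.37 + $1,025.00 = $317,982.32.
Plan A is cheaper by $317,982.32 − $312,848.68 = $5,133.64.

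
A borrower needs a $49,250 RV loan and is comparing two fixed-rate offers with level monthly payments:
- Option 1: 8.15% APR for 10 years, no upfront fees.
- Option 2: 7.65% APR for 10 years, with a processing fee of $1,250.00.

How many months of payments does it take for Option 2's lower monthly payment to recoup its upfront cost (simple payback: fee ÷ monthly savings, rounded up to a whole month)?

Option 1: monthly rate = 8.15%/12 = 0.0067917; payment = 49,250 × 0.0067917 / (1 − (1+0.0067917)^−120) = $601.45.
Option 2: monthly rate = 7.65%/12 = 0.0063750; payment = 49,250 × 0.0063750 / (1 − (1+0.0063750)^−120) = $588.47.
Monthly savings = $601.45 − $588.47 = $12.98.
Break-even = $1,250.00 / $12.98 = 96.30 → 97 months.

97 months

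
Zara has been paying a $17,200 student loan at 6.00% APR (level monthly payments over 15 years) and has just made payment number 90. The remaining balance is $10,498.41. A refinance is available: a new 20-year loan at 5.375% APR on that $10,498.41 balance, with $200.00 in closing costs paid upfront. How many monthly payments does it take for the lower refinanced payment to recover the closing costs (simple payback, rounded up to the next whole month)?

3 months

Current payment = 17,200 × 6%/12 / (1 − (1+0.0050000)^−180) = $145.14.
Refinanced payment = 10,498.41 × 0.0044792 / (1 − (1+0.0044792)^−240) = $71.48.
Monthly savings = $145.14 − $71.48 = $73.66.
Break-even = $200.00 / $73.66 = 2.72 → 3 months.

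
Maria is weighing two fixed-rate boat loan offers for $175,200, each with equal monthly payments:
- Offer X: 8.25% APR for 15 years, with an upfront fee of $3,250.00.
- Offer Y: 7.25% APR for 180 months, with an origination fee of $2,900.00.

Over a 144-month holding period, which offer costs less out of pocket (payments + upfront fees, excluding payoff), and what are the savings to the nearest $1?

Offer Y by $14,800

Offer X: monthly rate = 8.25%/12 = 0.0068750; payment = 175,200 × 0.0068750 / (1 − (1+0.0068750)^−180) = $1,699.69.
Offer Y: at 7.25% the monthly rate is 0.0060417, so the payment is 175,200 × 0.0060417 / (1 − 1.0060417^−180) = $1,599.34.
Over 144 months: Offer X costs 144 × $1,699.69 + $3,250.00 = $248,005.36; Offer Y costs 144 × $1,599.34 + $2,900.00 = $233,204.96.
Offer Y is cheaper by $248,005.36 − $233,204.96 = $14,800.40.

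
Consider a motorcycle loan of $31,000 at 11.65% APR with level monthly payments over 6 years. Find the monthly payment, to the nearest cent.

Monthly rate = 11.65%/12 = 0.0097083; payment = 31,000 × 0.0097083 / (1 − (1+0.0097083)^−72) = $600.43.

$600.43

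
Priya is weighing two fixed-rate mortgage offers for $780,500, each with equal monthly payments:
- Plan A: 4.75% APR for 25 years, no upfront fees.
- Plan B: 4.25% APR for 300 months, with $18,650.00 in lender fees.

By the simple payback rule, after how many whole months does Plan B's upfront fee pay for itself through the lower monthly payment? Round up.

85 months

Plan A: monthly rate = 4.75%/12 = 0.0039583; payment = 780,500 × 0.0039583 / (1 − (1+0.0039583)^−300) = $4,449.77.
Plan B: monthly rate = 4.25%/12 = 0.0035417; payment = 780,500 × 0.0035417 / (1 − (1+0.0035417)^−300) = $4,228.27.
Monthly savings = $4,449.77 − $4,228.27 = $221.50.
Break-even = $18,650.00 / $221.50 = 84.20 → 85 months.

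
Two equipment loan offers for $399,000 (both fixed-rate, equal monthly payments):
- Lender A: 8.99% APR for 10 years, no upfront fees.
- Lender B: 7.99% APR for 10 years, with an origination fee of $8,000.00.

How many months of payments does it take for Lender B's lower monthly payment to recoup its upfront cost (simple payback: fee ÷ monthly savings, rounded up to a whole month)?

38 months

Lender A: at 8.99% the monthly rate is 0.0074917, so the payment is 399,000 × 0.0074917 / (1 − 1.0074917^−120) = $5,052.20.
Lender B: monthly rate = 7.99%/12 = 0.0066583; payment = 399,000 × 0.0066583 / (1 − (1+0.0066583)^−120) = $4,838.86.
Monthly savings = $5,052.20 − $4,838.86 = $213.34.
Break-even = $8,000.00 / $213.34 = 37.50 → 38 months.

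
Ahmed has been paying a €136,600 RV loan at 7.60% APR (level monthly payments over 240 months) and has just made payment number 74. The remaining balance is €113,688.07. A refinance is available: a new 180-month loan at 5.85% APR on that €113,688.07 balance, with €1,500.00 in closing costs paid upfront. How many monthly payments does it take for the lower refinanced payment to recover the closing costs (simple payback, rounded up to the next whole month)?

Current payment = 136,600 × 7.6%/12 / (1 − (1+0.0063333)^−240) = €1,108.81.
Refinanced payment = 113,688.07 × 0.0048750 / (1 − (1+0.0048750)^−180) = €950.18.
Monthly savings = €1,108.81 − €950.18 = €158.63.
Break-even = €1,500.00 / €158.63 = 9.46 → 10 months.

10 months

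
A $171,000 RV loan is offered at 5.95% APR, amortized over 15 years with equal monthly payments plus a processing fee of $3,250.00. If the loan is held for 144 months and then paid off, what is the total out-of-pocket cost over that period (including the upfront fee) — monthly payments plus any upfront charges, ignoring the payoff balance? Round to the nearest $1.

At 5.95% the monthly rate is 0.0049583, so the payment is 171,000 × 0.0049583 / (1 − 1.0049583^−180) = $1,438.38.
Total outlay = 144 × $1,438.38 + $3,250.00 = $210,376.72.

$210,377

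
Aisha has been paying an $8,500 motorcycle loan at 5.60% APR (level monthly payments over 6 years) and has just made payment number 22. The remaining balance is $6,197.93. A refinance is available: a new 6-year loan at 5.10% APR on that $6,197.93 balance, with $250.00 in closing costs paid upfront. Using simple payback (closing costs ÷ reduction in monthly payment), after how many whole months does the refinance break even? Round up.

7 months

Current payment = 8,500 × 5.6%/12 / (1 − (1+0.0046667)^−72) = $139.27.
Refinanced payment = 6,197.93 × 0.0042500 / (1 − (1+0.0042500)^−72) = $100.10.
Monthly savings = $139.27 − $100.10 = $39.17.
Break-even = $250.00 / $39.17 = 6.38 → 7 months.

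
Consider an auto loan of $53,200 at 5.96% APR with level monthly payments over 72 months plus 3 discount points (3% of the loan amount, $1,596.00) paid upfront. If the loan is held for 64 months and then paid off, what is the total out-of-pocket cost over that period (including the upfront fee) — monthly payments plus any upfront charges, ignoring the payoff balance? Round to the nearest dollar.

$57,959

Monthly rate = 5.96%/12 = 0.0049667; payment = 53,200 × 0.0049667 / (1 − (1+0.0049667)^−72) = $880.67.
Total outlay = 64 × $880.67 + $1,596.00 = $57,958.88.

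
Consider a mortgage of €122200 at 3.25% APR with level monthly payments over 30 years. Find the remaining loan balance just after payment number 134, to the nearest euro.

With monthly rate i = 3.25%/12 = 0.0027083, the balance after k of n payments is P · [(1+i)^n − (1+i)^k] / [(1+i)^n − 1].
(1+0.0027083)^360 = 2.64767545 and (1+0.0027083)^134 = 1.43681104, so the balance is 122,200 × (2.64767545 − 1.43681104) / (2.64767545 − 1) = €89,803.87.

€89,804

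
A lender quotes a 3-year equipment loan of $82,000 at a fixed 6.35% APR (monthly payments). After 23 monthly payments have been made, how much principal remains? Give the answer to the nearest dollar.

$31,423

With monthly rate i = 6.35%/12 = 0.0052917, the balance after k of n payments is P · [(1+i)^n − (1+i)^k] / [(1+i)^n − 1].
(1+0.0052917)^36 = 1.20924686 and (1+0.0052917)^23 = 1.12906228, so the balance is 82,000 × (1.20924686 − 1.12906228) / (1.20924686 − 1) = $31,422.87.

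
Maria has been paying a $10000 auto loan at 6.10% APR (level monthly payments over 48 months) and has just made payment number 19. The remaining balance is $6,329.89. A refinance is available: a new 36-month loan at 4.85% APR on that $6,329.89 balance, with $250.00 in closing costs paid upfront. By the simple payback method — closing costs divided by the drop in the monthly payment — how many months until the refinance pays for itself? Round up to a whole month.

Current payment = 10,000 × 6.1%/12 / (1 − (1+0.0050833)^−48) = $235.31.
Refinanced payment = 6,329.89 × 0.0040417 / (1 − (1+0.0040417)^−36) = $189.29.
Monthly savings = $235.31 − $189.29 = $46.02.
Break-even = $250.00 / $46.02 = 5.43 → 6 months.

6 months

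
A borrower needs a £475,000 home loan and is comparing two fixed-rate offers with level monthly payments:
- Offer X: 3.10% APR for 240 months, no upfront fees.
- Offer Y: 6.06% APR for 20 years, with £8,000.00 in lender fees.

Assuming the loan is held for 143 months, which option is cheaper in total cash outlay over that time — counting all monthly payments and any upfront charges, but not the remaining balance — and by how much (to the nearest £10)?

Offer X: at 3.10% the monthly rate is 0.0025833, so the payment is 475,000 × 0.0025833 / (1 − 1.0025833^−240) = £2,658.18.
Offer Y: monthly rate = 6.06%/12 = 0.0050500; payment = 475,000 × 0.0050500 / (1 − (1+0.0050500)^−240) = £3,419.51.
Over 143 months: Offer X costs 143 × £2,658.18 = £380,119.74; Offer Y costs 143 × £3,419.51 + £8,000.00 = £496,989.93.
Offer X is cheaper by £496,989.93 − £380,119.74 = £116,870.19.

Offer X by £116,870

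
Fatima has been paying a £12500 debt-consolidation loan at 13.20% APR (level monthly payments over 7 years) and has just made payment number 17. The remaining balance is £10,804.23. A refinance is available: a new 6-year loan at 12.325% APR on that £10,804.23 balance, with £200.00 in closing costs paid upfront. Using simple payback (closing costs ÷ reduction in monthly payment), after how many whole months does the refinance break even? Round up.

13 months

Current payment = 12,500 × 13.2%/12 / (1 − (1+0.0110000)^−84) = £228.76.
Refinanced payment = 10,804.23 × 0.0102708 / (1 − (1+0.0102708)^−72) = £213.06.
Monthly savings = £228.76 − £213.06 = £15.70.
Break-even = £200.00 / £15.70 = 12.74 → 13 months.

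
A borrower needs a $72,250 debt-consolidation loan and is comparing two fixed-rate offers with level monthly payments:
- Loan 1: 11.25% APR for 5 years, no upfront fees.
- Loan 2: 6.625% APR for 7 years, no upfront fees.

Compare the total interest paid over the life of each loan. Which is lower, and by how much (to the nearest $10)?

Loan 1: at 11.25% the monthly rate is 0.0093750, so the payment is 72,250 × 0.0093750 / (1 − 1.0093750^−60) = $1,579.91.
Total interest on Loan 1 = 60 × $1,579.91 − $72,250 = $22,544.60.
Loan 2: monthly rate = 6.625%/12 = 0.0055208; payment = 72,250 × 0.0055208 / (1 − (1+0.0055208)^−84) = $1,077.25.
Total interest on Loan 2 = 84 × $1,077.25 − $72,250 = $18,239.00.
Loan 2 is lower by $4,305.60.

Loan 2 by $4,310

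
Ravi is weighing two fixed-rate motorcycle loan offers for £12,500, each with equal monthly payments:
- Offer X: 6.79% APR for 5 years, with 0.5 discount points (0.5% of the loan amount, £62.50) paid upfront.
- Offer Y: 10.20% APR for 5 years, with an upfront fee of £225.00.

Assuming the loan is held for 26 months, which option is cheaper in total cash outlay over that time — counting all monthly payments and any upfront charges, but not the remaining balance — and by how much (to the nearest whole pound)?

Offer X: monthly rate = 6.79%/12 = 0.0056583; payment = 12,500 × 0.0056583 / (1 − (1+0.0056583)^−60) = £246.28.
Offer Y: monthly rate = 10.2%/12 = 0.0085000; payment = 12,500 × 0.0085000 / (1 − (1+0.0085000)^−60) = £266.82.
Over 26 months: Offer X costs 26 × £246.28 + £62.50 = £6,465.78; Offer Y costs 26 × £266.82 + £225.00 = £7,162.32.
Offer X is cheaper by £7,162.32 − £6,465.78 = £696.54.

Offer X by £697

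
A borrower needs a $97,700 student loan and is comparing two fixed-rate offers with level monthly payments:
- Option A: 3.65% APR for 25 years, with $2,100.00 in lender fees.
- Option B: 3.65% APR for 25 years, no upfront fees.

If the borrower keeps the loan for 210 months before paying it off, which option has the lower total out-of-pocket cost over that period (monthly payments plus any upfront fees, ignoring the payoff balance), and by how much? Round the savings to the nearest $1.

Option B by $2,100

Option A: at 3.65% the monthly rate is 0.0030417, so the payment is 97,700 × 0.0030417 / (1 − 1.0030417^−300) = $497.00.
Option B: monthly rate = 3.65%/12 = 0.0030417; payment = 97,700 × 0.0030417 / (1 − (1+0.0030417)^−300) = $497.00.
Over 210 months: Option A costs 210 × $497.00 + $2,100.00 = $106,470.00; Option B costs 210 × $497.00 = $104,370.00.
Option B is cheaper by $106,470.00 − $104,370.00 = $2,100.00.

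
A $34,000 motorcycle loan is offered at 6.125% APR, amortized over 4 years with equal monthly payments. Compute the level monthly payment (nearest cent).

$800.44

At 6.125% the monthly rate is 0.0051042, so the payment is 34,000 × 0.0051042 / (1 − 1.0051042^−48) = $800.44.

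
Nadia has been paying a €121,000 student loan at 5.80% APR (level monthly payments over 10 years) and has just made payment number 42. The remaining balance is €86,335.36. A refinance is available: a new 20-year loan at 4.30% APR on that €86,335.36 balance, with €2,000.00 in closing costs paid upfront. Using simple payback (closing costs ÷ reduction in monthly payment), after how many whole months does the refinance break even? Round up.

Current payment = 121,000 × 5.8%/12 / (1 − (1+0.0048333)^−120) = €1,331.23.
Refinanced payment = 86,335.36 × 0.0035833 / (1 − (1+0.0035833)^−240) = €536.92.
Monthly savings = €1,331.23 − €536.92 = €794.31.
Break-even = €2,000.00 / €794.31 = 2.52 → 3 months.

3 months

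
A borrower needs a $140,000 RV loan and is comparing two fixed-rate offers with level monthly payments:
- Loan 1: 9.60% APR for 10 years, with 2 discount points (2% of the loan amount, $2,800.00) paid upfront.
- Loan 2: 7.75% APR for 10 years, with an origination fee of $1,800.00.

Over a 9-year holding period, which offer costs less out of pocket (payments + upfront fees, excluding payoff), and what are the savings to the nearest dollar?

Loan 1: monthly rate = 9.6%/12 = 0.0080000; payment = 140,000 × 0.0080000 / (1 − (1+0.0080000)^−120) = $1,819.24.
Loan 2: at 7.75% the monthly rate is 0.0064583, so the payment is 140,000 × 0.0064583 / (1 − 1.0064583^−120) = $1,680.15.
Over 108 months: Loan 1 costs 108 × $1,819.24 + $2,800.00 = $199,277.92; Loan 2 costs 108 × $1,680.15 + $1,800.00 = $183,256.20.
Loan 2 is cheaper by $199,277.92 − $183,256.20 = $16,021.72.

Loan 2 by $16,022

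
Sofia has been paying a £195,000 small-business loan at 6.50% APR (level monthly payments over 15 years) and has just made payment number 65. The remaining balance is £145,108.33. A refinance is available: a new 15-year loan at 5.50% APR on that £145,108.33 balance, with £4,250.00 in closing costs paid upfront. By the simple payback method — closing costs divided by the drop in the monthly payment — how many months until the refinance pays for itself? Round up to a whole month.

Current payment = 195,000 × 6.5%/12 / (1 − (1+0.0054167)^−180) = £1,698.66.
Refinanced payment = 145,108.33 × 0.0045833 / (1 − (1+0.0045833)^−180) = £1,185.66.
Monthly savings = £1,698.66 − £1,185.66 = £513.00.
Break-even = £4,250.00 / £513.00 = 8.28 → 9 months.

9 months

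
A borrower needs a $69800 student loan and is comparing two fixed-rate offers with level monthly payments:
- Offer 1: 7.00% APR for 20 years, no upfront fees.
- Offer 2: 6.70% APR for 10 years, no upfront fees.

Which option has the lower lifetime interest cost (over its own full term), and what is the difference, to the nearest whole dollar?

Offer 2 by $33,916

Offer 1: at 7.00% the monthly rate is 0.0058333, so the payment is 69,800 × 0.0058333 / (1 − 1.0058333^−240) = $541.16.
Total interest on Offer 1 = 240 × $541.16 − $69,800 = $60,078.40.
Offer 2: at 6.70% the monthly rate is 0.0055833, so the payment is 69,800 × 0.0055833 / (1 − 1.0055833^−120) = $799.69.
Total interest on Offer 2 = 120 × $799.69 − $69,800 = $26,162.80.
Offer 2 is lower by $33,915.60.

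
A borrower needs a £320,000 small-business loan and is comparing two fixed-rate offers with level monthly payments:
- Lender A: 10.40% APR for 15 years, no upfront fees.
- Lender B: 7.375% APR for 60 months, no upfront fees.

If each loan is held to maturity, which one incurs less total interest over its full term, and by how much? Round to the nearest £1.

Lender B by £249,554

Lender A: monthly rate = 10.4%/12 = 0.0086667; payment = 320,000 × 0.0086667 / (1 − (1+0.0086667)^−180) = £3,517.46.
Total interest on Lender A = 180 × £3,517.46 − £320,000 = £313,142.80.
Lender B: monthly rate = 7.375%/12 = 0.0061458; payment = 320,000 × 0.0061458 / (1 − (1+0.0061458)^−60) = £6,393.15.
Total interest on Lender B = 60 × £6,393.15 − £320,000 = £63,589.00.
Lender B is lower by £249,553.80.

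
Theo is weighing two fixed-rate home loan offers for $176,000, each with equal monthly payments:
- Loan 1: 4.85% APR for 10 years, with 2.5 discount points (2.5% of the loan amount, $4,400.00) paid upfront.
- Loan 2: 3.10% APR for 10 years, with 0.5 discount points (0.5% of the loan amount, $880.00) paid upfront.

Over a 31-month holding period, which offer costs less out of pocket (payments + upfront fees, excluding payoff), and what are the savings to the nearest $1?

Loan 2 by $8,054

Loan 1: monthly rate = 4.85%/12 = 0.0040417; payment = 176,000 × 0.0040417 / (1 − (1+0.0040417)^−120) = $1,853.88.
Loan 2: at 3.10% the monthly rate is 0.0025833, so the payment is 176,000 × 0.0025833 / (1 − 1.0025833^−120) = $1,707.61.
Over 31 months: Loan 1 costs 31 × $1,853.88 + $4,400.00 = $61,870.28; Loan 2 costs 31 × $1,707.61 + $880.00 = $53,815.91.
Loan 2 is cheaper by $61,870.28 − $53,815.91 = $8,054.37.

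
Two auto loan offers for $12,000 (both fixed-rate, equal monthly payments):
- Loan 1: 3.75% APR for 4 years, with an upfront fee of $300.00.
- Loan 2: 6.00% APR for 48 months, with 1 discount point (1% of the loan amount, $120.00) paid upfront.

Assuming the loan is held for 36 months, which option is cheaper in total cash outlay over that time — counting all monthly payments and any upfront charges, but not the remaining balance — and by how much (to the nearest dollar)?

Loan 1: monthly rate = 3.75%/12 = 0.0031250; payment = 12,000 × 0.0031250 / (1 − (1+0.0031250)^−48) = $269.61.
Loan 2: monthly rate = 6%/12 = 0.0050000; payment = 12,000 × 0.0050000 / (1 − (1+0.0050000)^−48) = $281.82.
Over 36 months: Loan 1 costs 36 × $269.61 + $300.00 = $10,005.96; Loan 2 costs 36 × $281.82 + $120.00 = $10,265.52.
Loan 1 is cheaper by $10,265.52 − $10,005.96 = $259.56.

Loan 1 by $260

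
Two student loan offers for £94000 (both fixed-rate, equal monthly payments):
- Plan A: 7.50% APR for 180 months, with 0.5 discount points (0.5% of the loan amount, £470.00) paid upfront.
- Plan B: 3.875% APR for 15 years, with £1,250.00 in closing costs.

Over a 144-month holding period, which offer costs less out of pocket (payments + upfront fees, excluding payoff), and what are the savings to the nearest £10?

Plan A: monthly rate = 7.5%/12 = 0.0062500; payment = 94,000 × 0.0062500 / (1 − (1+0.0062500)^−180) = £871.39.
Plan B: at 3.875% the monthly rate is 0.0032292, so the payment is 94,000 × 0.0032292 / (1 − 1.0032292^−180) = £689.43.
Over 144 months: Plan A costs 144 × £871.39 + £470.00 = £125,950.16; Plan B costs 144 × £689.43 + £1,250.00 = £100,527.92.
Plan B is cheaper by £125,950.16 − £100,527.92 = £25,422.24.

Plan B by £25,420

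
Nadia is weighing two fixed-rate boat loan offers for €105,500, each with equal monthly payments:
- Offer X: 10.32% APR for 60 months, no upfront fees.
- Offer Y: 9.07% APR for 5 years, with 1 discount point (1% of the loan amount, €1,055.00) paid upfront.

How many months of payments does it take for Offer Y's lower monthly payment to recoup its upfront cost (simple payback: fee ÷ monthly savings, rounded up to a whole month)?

17 months

Offer X: at 10.32% the monthly rate is 0.0086000, so the payment is 105,500 × 0.0086000 / (1 − 1.0086000^−60) = €2,258.21.
Offer Y: at 9.07% the monthly rate is 0.0075583, so the payment is 105,500 × 0.0075583 / (1 − 1.0075583^−60) = €2,193.59.
Monthly savings = €2,258.21 − €2,193.59 = €64.62.
Break-even = €1,055.00 / €64.62 = 16.33 → 17 months.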